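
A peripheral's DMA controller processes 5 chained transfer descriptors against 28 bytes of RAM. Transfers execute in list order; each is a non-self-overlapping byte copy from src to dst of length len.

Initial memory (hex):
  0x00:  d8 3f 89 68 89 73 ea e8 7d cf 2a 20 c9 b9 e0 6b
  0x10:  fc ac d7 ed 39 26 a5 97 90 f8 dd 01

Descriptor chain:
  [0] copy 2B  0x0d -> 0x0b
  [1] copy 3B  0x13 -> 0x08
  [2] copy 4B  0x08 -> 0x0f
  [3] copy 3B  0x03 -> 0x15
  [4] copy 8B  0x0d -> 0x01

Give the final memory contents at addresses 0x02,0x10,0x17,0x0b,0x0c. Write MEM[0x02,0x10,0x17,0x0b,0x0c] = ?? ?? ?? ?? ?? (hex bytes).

D0: mem[0x0b..0x0c] <- [b9 e0]
D1: mem[0x08..0x0a] <- [ed 39 26]
D2: mem[0x0f..0x12] <- [ed 39 26 b9]
D3: mem[0x15..0x17] <- [68 89 73]
D4: mem[0x01..0x08] <- [b9 e0 ed 39 26 b9 ed 39]
query mem[0x02]=0xe0, mem[0x10]=0x39, mem[0x17]=0x73, mem[0x0b]=0xb9, mem[0x0c]=0xe0

MEM[0x02,0x10,0x17,0x0b,0x0c] = e0 39 73 b9 e0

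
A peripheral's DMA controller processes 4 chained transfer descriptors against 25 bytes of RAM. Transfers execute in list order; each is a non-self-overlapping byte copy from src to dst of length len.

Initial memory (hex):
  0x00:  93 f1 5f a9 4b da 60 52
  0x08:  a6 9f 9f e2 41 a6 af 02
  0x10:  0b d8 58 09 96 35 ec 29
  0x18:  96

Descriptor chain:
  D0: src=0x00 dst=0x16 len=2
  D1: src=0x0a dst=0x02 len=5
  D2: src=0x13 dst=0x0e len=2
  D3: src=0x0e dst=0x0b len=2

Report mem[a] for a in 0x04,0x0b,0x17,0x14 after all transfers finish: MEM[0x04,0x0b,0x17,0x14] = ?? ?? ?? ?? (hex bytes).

D0: mem[0x16..0x17] <- [93 f1]
D1: mem[0x02..0x06] <- [9f e2 41 a6 af]
D2: mem[0x0e..0x0f] <- [09 96]
D3: mem[0x0b..0x0c] <- [09 96]
query mem[0x04]=0x41, mem[0x0b]=0x09, mem[0x17]=0xf1, mem[0x14]=0x96

MEM[0x04,0x0b,0x17,0x14] = 41 09 f1 96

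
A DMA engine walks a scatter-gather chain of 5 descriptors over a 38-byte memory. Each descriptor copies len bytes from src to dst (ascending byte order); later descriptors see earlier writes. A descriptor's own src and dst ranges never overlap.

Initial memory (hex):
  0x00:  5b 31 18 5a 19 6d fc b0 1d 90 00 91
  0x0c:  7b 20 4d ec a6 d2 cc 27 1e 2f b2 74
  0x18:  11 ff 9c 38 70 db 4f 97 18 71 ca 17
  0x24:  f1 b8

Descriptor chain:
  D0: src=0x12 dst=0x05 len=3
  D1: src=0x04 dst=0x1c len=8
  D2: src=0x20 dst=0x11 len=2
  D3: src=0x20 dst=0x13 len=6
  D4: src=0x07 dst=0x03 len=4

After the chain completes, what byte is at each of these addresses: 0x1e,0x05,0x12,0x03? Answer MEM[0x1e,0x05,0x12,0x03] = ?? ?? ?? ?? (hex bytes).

MEM[0x1e,0x05,0x12,0x03] = 27 90 90 1e

  after D0: wrote 3B at 0x05 = cc271e
  after D1: wrote 8B at 0x1c = 19cc271e1d900091
  after D2: wrote 2B at 0x11 = 1d90
  after D3: wrote 6B at 0x13 = 1d900091f1b8
  after D4: wrote 4B at 0x03 = 1e1d9000
query mem[0x1e]=0x27, mem[0x05]=0x90, mem[0x12]=0x90, mem[0x03]=0x1e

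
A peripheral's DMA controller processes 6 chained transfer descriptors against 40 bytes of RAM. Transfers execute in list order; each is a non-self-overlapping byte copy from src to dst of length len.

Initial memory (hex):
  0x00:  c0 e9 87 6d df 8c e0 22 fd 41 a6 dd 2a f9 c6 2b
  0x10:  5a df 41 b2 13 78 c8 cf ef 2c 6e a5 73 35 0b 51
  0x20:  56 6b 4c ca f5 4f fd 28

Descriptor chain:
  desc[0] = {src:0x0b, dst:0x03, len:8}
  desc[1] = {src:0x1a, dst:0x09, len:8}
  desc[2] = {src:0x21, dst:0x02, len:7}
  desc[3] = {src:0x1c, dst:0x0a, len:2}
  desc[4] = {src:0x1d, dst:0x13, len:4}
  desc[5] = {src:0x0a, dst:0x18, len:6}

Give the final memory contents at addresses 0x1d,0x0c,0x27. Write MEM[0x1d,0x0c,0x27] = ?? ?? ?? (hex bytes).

MEM[0x1d,0x0c,0x27] = 56 35 28

#0 dst[0x03+8] := {0xdd,0x2a,0xf9,0xc6,0x2b,0x5a,0xdf,0x41}
#1 dst[0x09+8] := {0x6e,0xa5,0x73,0x35,0x0b,0x51,0x56,0x6b}
#2 dst[0x02+7] := {0x6b,0x4c,0xca,0xf5,0x4f,0xfd,0x28}
#3 dst[0x0a+2] := {0x73,0x35}
#4 dst[0x13+4] := {0x35,0x0b,0x51,0x56}
#5 dst[0x18+6] := {0x73,0x35,0x35,0x0b,0x51,0x56}
query mem[0x1d]=0x56, mem[0x0c]=0x35, mem[0x27]=0x28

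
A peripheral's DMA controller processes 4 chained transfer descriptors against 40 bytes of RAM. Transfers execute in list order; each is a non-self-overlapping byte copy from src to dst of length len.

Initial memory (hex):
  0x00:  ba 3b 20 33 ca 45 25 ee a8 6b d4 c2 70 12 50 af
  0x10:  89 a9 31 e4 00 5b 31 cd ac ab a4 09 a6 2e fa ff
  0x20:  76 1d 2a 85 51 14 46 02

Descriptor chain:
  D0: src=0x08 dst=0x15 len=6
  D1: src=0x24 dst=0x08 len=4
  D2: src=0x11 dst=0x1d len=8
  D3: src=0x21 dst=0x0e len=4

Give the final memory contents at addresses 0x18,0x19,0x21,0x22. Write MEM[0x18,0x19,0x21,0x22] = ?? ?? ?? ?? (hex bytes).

D0: mem[0x15..0x1a] <- [a8 6b d4 c2 70 12]
D1: mem[0x08..0x0b] <- [51 14 46 02]
D2: mem[0x1d..0x24] <- [a9 31 e4 00 a8 6b d4 c2]
D3: mem[0x0e..0x11] <- [a8 6b d4 c2]
query mem[0x18]=0xc2, mem[0x19]=0x70, mem[0x21]=0xa8, mem[0x22]=0x6b

MEM[0x18,0x19,0x21,0x22] = c2 70 a8 6b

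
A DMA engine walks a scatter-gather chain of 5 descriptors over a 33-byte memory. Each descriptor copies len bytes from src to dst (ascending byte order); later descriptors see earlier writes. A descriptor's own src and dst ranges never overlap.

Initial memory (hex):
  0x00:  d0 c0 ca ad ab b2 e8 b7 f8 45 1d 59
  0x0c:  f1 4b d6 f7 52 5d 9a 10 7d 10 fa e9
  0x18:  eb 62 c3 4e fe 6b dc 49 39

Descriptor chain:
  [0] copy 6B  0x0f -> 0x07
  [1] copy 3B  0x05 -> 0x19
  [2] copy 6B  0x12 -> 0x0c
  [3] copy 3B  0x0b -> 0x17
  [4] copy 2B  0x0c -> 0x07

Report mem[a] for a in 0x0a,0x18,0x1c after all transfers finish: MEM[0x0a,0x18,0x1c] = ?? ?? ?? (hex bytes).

D0: mem[0x07..0x0c] <- [f7 52 5d 9a 10 7d]
D1: mem[0x19..0x1b] <- [b2 e8 f7]
D2: mem[0x0c..0x11] <- [9a 10 7d 10 fa e9]
D3: mem[0x17..0x19] <- [10 9a 10]
D4: mem[0x07..0x08] <- [9a 10]
query mem[0x0a]=0x9a, mem[0x18]=0x9a, mem[0x1c]=0xfe

MEM[0x0a,0x18,0x1c] = 9a 9a fe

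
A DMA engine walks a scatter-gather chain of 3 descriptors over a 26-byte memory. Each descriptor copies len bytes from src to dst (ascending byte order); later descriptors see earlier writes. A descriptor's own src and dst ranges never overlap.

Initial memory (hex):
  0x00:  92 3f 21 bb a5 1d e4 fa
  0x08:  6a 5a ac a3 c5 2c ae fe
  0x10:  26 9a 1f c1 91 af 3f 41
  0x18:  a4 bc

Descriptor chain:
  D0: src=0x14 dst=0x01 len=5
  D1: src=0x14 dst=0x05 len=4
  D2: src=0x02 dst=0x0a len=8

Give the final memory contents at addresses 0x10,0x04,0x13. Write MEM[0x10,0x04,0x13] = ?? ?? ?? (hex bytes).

MEM[0x10,0x04,0x13] = 41 41 c1

[0] 0x14->0x01 len=5 : 91 af 3f 41 a4
[1] 0x14->0x05 len=4 : 91 af 3f 41
[2] 0x02->0x0a len=8 : af 3f 41 91 af 3f 41 5a
query mem[0x10]=0x41, mem[0x04]=0x41, mem[0x13]=0xc1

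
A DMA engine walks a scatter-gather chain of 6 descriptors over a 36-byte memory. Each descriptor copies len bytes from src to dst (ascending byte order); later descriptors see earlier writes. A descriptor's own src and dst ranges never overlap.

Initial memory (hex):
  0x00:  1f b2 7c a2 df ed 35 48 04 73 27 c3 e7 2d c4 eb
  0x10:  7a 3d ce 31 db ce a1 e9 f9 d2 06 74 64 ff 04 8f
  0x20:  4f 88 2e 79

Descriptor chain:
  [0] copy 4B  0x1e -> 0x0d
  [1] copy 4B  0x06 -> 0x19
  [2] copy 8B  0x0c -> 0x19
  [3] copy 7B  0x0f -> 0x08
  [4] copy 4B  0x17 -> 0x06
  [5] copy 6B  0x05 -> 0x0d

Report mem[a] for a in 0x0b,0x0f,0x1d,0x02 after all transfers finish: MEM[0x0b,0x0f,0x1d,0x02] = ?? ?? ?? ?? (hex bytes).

MEM[0x0b,0x0f,0x1d,0x02] = ce f9 88 7c

[0] 0x1e->0x0d len=4 : 04 8f 4f 88
[1] 0x06->0x19 len=4 : 35 48 04 73
[2] 0x0c->0x19 len=8 : e7 04 8f 4f 88 3d ce 31
[3] 0x0f->0x08 len=7 : 4f 88 3d ce 31 db ce
[4] 0x17->0x06 len=4 : e9 f9 e7 04
[5] 0x05->0x0d len=6 : ed e9 f9 e7 04 3d
query mem[0x0b]=0xce, mem[0x0f]=0xf9, mem[0x1d]=0x88, mem[0x02]=0x7c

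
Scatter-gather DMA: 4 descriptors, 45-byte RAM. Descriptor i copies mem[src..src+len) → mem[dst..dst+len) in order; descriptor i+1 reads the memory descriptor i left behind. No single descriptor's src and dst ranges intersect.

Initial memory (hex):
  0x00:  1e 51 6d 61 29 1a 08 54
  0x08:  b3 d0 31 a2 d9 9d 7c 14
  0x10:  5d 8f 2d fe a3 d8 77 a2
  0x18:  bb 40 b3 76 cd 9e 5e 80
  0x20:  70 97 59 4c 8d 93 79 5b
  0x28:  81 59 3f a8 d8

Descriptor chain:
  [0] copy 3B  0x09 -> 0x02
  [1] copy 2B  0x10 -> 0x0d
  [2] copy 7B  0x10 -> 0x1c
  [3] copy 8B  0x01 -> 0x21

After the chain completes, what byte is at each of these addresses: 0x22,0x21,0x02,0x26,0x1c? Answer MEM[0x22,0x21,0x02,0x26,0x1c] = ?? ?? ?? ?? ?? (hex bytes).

[0] 0x09->0x02 len=3 : d0 31 a2
[1] 0x10->0x0d len=2 : 5d 8f
[2] 0x10->0x1c len=7 : 5d 8f 2d fe a3 d8 77
[3] 0x01->0x21 len=8 : 51 d0 31 a2 1a 08 54 b3
query mem[0x22]=0xd0, mem[0x21]=0x51, mem[0x02]=0xd0, mem[0x26]=0x08, mem[0x1c]=0x5d

MEM[0x22,0x21,0x02,0x26,0x1c] = d0 51 d0 08 5d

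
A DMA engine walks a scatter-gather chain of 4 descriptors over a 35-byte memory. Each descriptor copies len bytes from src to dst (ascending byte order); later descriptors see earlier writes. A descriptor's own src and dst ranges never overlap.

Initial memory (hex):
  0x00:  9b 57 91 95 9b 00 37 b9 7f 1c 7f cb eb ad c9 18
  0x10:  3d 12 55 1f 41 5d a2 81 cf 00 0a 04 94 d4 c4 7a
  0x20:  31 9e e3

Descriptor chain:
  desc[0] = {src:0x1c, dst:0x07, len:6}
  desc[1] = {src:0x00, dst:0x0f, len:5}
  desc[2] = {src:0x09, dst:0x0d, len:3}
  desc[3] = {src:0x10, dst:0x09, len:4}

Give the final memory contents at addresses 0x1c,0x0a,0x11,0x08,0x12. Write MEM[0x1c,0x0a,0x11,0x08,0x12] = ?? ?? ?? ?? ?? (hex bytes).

#0 dst[0x07+6] := {0x94,0xd4,0xc4,0x7a,0x31,0x9e}
#1 dst[0x0f+5] := {0x9b,0x57,0x91,0x95,0x9b}
#2 dst[0x0d+3] := {0xc4,0x7a,0x31}
#3 dst[0x09+4] := {0x57,0x91,0x95,0x9b}
query mem[0x1c]=0x94, mem[0x0a]=0x91, mem[0x11]=0x91, mem[0x08]=0xd4, mem[0x12]=0x95

MEM[0x1c,0x0a,0x11,0x08,0x12] = 94 91 91 d4 95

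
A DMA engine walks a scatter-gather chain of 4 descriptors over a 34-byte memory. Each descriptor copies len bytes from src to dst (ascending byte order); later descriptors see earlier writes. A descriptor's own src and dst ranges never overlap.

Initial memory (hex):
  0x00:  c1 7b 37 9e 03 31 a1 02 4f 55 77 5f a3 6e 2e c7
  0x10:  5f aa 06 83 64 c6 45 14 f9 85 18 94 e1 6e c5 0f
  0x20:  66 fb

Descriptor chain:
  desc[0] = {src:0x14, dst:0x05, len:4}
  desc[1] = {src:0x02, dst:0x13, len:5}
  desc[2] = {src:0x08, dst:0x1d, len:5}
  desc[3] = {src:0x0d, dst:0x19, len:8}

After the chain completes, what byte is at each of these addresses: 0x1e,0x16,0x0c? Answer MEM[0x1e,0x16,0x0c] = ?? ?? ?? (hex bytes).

MEM[0x1e,0x16,0x0c] = 06 64 a3

D0: mem[0x05..0x08] <- [64 c6 45 14]
D1: mem[0x13..0x17] <- [37 9e 03 64 c6]
D2: mem[0x1d..0x21] <- [14 55 77 5f a3]
D3: mem[0x19..0x20] <- [6e 2e c7 5f aa 06 37 9e]
query mem[0x1e]=0x06, mem[0x16]=0x64, mem[0x0c]=0xa3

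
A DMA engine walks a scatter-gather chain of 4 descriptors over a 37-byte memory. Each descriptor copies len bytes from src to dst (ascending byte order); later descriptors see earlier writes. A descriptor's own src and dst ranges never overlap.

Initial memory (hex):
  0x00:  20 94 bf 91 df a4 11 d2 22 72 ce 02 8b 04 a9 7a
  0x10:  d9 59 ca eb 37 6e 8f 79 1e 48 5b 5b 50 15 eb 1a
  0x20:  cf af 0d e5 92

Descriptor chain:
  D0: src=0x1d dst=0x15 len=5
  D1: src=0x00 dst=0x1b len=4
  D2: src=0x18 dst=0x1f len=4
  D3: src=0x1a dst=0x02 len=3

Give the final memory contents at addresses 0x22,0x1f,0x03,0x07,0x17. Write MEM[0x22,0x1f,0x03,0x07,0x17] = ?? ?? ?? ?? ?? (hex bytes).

MEM[0x22,0x1f,0x03,0x07,0x17] = 20 cf 20 d2 1a

  after D0: wrote 5B at 0x15 = 15eb1acfaf
  after D1: wrote 4B at 0x1b = 2094bf91
  after D2: wrote 4B at 0x1f = cfaf5b20
  after D3: wrote 3B at 0x02 = 5b2094
query mem[0x22]=0x20, mem[0x1f]=0xcf, mem[0x03]=0x20, mem[0x07]=0xd2, mem[0x17]=0x1a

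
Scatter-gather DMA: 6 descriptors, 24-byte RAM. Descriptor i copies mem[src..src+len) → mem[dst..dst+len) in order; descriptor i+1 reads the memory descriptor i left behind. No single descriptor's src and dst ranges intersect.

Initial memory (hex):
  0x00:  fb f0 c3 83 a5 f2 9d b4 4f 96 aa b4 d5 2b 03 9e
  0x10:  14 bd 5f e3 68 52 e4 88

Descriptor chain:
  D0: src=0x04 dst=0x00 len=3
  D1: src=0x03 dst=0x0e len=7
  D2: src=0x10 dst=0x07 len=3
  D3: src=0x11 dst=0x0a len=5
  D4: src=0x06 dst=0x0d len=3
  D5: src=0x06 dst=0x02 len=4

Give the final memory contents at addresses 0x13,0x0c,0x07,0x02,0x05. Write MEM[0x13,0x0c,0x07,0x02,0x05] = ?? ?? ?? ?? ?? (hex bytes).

MEM[0x13,0x0c,0x07,0x02,0x05] = 4f 4f f2 9d b4

D0: mem[0x00..0x02] <- [a5 f2 9d]
D1: mem[0x0e..0x14] <- [83 a5 f2 9d b4 4f 96]
D2: mem[0x07..0x09] <- [f2 9d b4]
D3: mem[0x0a..0x0e] <- [9d b4 4f 96 52]
D4: mem[0x0d..0x0f] <- [9d f2 9d]
D5: mem[0x02..0x05] <- [9d f2 9d b4]
query mem[0x13]=0x4f, mem[0x0c]=0x4f, mem[0x07]=0xf2, mem[0x02]=0x9d, mem[0x05]=0xb4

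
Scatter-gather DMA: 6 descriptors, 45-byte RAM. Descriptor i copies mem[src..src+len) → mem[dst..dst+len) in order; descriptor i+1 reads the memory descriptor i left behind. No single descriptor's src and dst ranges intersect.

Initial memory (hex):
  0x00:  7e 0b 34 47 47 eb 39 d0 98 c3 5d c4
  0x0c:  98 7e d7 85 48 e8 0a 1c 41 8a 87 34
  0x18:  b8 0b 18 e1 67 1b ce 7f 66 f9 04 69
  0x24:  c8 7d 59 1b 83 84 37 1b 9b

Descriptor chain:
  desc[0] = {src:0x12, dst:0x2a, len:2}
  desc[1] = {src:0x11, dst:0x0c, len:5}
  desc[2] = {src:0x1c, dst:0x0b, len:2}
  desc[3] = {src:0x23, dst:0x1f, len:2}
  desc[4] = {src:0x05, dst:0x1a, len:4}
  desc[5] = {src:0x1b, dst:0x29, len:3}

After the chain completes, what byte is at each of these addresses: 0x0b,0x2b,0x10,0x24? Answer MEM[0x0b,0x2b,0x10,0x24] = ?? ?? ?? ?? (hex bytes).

#0 dst[0x2a+2] := {0x0a,0x1c}
#1 dst[0x0c+5] := {0xe8,0x0a,0x1c,0x41,0x8a}
#2 dst[0x0b+2] := {0x67,0x1b}
#3 dst[0x1f+2] := {0x69,0xc8}
#4 dst[0x1a+4] := {0xeb,0x39,0xd0,0x98}
#5 dst[0x29+3] := {0x39,0xd0,0x98}
query mem[0x0b]=0x67, mem[0x2b]=0x98, mem[0x10]=0x8a, mem[0x24]=0xc8

MEM[0x0b,0x2b,0x10,0x24] = 67 98 8a c8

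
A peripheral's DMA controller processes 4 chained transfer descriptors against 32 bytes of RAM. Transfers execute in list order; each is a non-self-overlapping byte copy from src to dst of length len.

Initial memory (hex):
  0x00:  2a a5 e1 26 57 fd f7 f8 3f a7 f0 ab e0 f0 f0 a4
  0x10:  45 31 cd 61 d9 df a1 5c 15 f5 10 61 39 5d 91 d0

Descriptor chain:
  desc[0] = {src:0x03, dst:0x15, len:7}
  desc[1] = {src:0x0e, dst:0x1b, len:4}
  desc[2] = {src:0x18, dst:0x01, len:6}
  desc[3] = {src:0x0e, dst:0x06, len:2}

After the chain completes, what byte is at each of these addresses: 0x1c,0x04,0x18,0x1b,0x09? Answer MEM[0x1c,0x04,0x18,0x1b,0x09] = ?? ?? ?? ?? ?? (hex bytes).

[0] 0x03->0x15 len=7 : 26 57 fd f7 f8 3f a7
[1] 0x0e->0x1b len=4 : f0 a4 45 31
[2] 0x18->0x01 len=6 : f7 f8 3f f0 a4 45
[3] 0x0e->0x06 len=2 : f0 a4
query mem[0x1c]=0xa4, mem[0x04]=0xf0, mem[0x18]=0xf7, mem[0x1b]=0xf0, mem[0x09]=0xa7

MEM[0x1c,0x04,0x18,0x1b,0x09] = a4 f0 f7 f0 a7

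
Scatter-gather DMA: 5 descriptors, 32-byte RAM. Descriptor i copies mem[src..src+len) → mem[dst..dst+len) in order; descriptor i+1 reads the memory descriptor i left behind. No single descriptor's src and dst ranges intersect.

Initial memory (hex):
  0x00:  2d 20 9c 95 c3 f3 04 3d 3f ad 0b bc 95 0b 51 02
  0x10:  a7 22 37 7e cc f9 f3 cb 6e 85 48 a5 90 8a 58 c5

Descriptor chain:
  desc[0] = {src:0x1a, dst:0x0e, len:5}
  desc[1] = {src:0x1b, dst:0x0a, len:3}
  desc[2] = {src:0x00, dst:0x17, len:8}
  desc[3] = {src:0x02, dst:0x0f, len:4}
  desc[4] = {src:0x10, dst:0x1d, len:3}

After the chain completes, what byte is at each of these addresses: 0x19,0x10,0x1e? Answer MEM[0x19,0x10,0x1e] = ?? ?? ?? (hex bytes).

#0 dst[0x0e+5] := {0x48,0xa5,0x90,0x8a,0x58}
#1 dst[0x0a+3] := {0xa5,0x90,0x8a}
#2 dst[0x17+8] := {0x2d,0x20,0x9c,0x95,0xc3,0xf3,0x04,0x3d}
#3 dst[0x0f+4] := {0x9c,0x95,0xc3,0xf3}
#4 dst[0x1d+3] := {0x95,0xc3,0xf3}
query mem[0x19]=0x9c, mem[0x10]=0x95, mem[0x1e]=0xc3

MEM[0x19,0x10,0x1e] = 9c 95 c3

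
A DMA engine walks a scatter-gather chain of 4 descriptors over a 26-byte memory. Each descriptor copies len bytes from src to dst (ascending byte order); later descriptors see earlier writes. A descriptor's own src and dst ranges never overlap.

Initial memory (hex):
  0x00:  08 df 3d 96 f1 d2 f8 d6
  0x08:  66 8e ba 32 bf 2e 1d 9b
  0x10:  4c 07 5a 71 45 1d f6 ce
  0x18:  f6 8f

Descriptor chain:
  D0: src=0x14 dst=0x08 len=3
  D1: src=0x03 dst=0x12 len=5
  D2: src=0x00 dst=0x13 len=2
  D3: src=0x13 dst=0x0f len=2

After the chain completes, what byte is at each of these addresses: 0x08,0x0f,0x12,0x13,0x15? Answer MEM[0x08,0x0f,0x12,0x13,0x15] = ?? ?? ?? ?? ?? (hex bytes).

MEM[0x08,0x0f,0x12,0x13,0x15] = 45 08 96 08 f8

D0: mem[0x08..0x0a] <- [45 1d f6]
D1: mem[0x12..0x16] <- [96 f1 d2 f8 d6]
D2: mem[0x13..0x14] <- [08 df]
D3: mem[0x0f..0x10] <- [08 df]
query mem[0x08]=0x45, mem[0x0f]=0x08, mem[0x12]=0x96, mem[0x13]=0x08, mem[0x15]=0xf8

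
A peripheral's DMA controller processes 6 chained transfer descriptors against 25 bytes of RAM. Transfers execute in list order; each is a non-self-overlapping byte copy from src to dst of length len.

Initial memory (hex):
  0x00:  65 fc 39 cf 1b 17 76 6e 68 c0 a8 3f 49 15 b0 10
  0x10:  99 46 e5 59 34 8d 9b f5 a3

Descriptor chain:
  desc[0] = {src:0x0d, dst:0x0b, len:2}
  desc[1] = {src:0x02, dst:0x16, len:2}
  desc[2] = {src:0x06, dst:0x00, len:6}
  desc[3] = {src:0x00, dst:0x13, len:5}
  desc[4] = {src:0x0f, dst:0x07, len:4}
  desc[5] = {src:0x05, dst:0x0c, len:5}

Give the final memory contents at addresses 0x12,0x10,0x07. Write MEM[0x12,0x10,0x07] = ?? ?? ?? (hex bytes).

MEM[0x12,0x10,0x07] = e5 46 10

#0 dst[0x0b+2] := {0x15,0xb0}
#1 dst[0x16+2] := {0x39,0xcf}
#2 dst[0x00+6] := {0x76,0x6e,0x68,0xc0,0xa8,0x15}
#3 dst[0x13+5] := {0x76,0x6e,0x68,0xc0,0xa8}
#4 dst[0x07+4] := {0x10,0x99,0x46,0xe5}
#5 dst[0x0c+5] := {0x15,0x76,0x10,0x99,0x46}
query mem[0x12]=0xe5, mem[0x10]=0x46, mem[0x07]=0x10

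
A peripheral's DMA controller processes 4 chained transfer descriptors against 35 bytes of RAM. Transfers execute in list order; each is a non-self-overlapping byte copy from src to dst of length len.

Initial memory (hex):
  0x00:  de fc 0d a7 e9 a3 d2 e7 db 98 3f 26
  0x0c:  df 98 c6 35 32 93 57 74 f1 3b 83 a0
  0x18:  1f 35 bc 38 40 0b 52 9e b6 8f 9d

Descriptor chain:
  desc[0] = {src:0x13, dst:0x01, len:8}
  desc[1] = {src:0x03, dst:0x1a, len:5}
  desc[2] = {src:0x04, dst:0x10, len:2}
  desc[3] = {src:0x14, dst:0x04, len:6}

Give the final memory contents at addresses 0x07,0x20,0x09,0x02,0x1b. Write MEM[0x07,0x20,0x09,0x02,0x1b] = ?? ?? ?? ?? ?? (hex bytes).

[0] 0x13->0x01 len=8 : 74 f1 3b 83 a0 1f 35 bc
[1] 0x03->0x1a len=5 : 3b 83 a0 1f 35
[2] 0x04->0x10 len=2 : 83 a0
[3] 0x14->0x04 len=6 : f1 3b 83 a0 1f 35
query mem[0x07]=0xa0, mem[0x20]=0xb6, mem[0x09]=0x35, mem[0x02]=0xf1, mem[0x1b]=0x83

MEM[0x07,0x20,0x09,0x02,0x1b] = a0 b6 35 f1 83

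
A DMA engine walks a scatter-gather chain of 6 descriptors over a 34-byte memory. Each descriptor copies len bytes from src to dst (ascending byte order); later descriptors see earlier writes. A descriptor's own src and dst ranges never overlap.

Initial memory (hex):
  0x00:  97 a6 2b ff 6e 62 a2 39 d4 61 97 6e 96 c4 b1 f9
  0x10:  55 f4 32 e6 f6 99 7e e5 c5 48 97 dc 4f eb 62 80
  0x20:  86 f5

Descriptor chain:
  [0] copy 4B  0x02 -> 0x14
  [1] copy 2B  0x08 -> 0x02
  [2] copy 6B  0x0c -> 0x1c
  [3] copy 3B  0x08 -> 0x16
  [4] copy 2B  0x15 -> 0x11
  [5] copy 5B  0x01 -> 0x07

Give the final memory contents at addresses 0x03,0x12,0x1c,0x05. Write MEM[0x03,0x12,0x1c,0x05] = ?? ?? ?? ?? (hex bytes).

MEM[0x03,0x12,0x1c,0x05] = 61 d4 96 62

#0 dst[0x14+4] := {0x2b,0xff,0x6e,0x62}
#1 dst[0x02+2] := {0xd4,0x61}
#2 dst[0x1c+6] := {0x96,0xc4,0xb1,0xf9,0x55,0xf4}
#3 dst[0x16+3] := {0xd4,0x61,0x97}
#4 dst[0x11+2] := {0xff,0xd4}
#5 dst[0x07+5] := {0xa6,0xd4,0x61,0x6e,0x62}
query mem[0x03]=0x61, mem[0x12]=0xd4, mem[0x1c]=0x96, mem[0x05]=0x62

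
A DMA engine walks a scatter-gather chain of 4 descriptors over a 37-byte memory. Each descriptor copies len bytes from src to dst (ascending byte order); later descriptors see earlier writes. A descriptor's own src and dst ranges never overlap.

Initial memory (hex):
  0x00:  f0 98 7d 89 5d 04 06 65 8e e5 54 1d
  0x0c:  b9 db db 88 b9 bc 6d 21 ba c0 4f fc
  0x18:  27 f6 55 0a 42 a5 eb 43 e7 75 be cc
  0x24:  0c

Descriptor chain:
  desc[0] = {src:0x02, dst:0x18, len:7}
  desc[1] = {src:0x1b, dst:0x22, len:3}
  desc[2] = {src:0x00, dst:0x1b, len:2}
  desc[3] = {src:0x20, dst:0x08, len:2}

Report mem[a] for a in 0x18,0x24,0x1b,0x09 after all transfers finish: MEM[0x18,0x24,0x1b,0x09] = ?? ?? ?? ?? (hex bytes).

MEM[0x18,0x24,0x1b,0x09] = 7d 65 f0 75

#0 dst[0x18+7] := {0x7d,0x89,0x5d,0x04,0x06,0x65,0x8e}
#1 dst[0x22+3] := {0x04,0x06,0x65}
#2 dst[0x1b+2] := {0xf0,0x98}
#3 dst[0x08+2] := {0xe7,0x75}
query mem[0x18]=0x7d, mem[0x24]=0x65, mem[0x1b]=0xf0, mem[0x09]=0x75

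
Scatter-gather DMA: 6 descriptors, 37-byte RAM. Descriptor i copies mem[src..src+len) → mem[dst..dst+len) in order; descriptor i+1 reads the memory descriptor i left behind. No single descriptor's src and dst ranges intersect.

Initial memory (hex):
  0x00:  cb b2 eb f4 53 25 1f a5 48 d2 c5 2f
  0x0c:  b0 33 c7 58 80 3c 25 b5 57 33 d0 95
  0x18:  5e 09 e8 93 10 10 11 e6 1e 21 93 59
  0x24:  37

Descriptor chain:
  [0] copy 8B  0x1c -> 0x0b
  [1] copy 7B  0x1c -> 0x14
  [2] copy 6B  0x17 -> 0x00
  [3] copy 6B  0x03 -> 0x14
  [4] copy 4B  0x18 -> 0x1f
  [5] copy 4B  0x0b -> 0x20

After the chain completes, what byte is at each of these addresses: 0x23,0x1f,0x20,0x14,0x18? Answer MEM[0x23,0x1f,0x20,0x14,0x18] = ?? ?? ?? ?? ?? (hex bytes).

D0: mem[0x0b..0x12] <- [10 10 11 e6 1e 21 93 59]
D1: mem[0x14..0x1a] <- [10 10 11 e6 1e 21 93]
D2: mem[0x00..0x05] <- [e6 1e 21 93 93 10]
D3: mem[0x14..0x19] <- [93 93 10 1f a5 48]
D4: mem[0x1f..0x22] <- [a5 48 93 93]
D5: mem[0x20..0x23] <- [10 10 11 e6]
query mem[0x23]=0xe6, mem[0x1f]=0xa5, mem[0x20]=0x10, mem[0x14]=0x93, mem[0x18]=0xa5

MEM[0x23,0x1f,0x20,0x14,0x18] = e6 a5 10 93 a5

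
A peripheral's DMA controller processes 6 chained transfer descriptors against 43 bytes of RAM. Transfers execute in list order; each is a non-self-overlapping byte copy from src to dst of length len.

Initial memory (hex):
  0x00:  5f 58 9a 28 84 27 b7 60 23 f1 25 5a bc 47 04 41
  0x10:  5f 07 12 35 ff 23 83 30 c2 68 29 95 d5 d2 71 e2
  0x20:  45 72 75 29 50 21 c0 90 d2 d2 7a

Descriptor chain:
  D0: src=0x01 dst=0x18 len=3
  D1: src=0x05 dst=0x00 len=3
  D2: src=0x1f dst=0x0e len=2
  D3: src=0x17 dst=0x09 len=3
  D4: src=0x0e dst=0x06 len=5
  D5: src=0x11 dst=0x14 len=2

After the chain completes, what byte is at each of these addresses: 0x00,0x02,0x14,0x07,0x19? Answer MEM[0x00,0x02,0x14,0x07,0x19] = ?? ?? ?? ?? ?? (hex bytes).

D0: mem[0x18..0x1a] <- [58 9a 28]
D1: mem[0x00..0x02] <- [27 b7 60]
D2: mem[0x0e..0x0f] <- [e2 45]
D3: mem[0x09..0x0b] <- [30 58 9a]
D4: mem[0x06..0x0a] <- [e2 45 5f 07 12]
D5: mem[0x14..0x15] <- [07 12]
query mem[0x00]=0x27, mem[0x02]=0x60, mem[0x14]=0x07, mem[0x07]=0x45, mem[0x19]=0x9a

MEM[0x00,0x02,0x14,0x07,0x19] = 27 60 07 45 9a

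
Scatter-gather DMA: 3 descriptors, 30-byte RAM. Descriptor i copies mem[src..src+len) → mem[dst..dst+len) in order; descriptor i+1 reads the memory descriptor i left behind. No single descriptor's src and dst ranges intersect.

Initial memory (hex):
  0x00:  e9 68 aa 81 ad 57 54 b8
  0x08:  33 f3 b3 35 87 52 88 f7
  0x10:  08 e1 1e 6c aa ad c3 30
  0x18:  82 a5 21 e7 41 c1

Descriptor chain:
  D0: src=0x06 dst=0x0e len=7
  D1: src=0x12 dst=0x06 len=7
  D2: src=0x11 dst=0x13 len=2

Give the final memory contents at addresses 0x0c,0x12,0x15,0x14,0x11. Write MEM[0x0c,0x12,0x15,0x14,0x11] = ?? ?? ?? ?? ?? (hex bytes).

MEM[0x0c,0x12,0x15,0x14,0x11] = 82 b3 ad b3 f3

[0] 0x06->0x0e len=7 : 54 b8 33 f3 b3 35 87
[1] 0x12->0x06 len=7 : b3 35 87 ad c3 30 82
[2] 0x11->0x13 len=2 : f3 b3
query mem[0x0c]=0x82, mem[0x12]=0xb3, mem[0x15]=0xad, mem[0x14]=0xb3, mem[0x11]=0xf3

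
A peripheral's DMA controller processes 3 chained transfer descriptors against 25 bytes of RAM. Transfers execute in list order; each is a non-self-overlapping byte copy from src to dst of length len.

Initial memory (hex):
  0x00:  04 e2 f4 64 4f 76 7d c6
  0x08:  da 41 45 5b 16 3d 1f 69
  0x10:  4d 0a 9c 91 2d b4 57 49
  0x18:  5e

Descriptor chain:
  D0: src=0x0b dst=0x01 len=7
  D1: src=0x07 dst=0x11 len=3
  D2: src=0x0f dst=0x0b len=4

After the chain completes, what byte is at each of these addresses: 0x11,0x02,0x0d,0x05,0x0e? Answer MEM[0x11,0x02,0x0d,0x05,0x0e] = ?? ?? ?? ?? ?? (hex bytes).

  after D0: wrote 7B at 0x01 = 5b163d1f694d0a
  after D1: wrote 3B at 0x11 = 0ada41
  after D2: wrote 4B at 0x0b = 694d0ada
query mem[0x11]=0x0a, mem[0x02]=0x16, mem[0x0d]=0x0a, mem[0x05]=0x69, mem[0x0e]=0xda

MEM[0x11,0x02,0x0d,0x05,0x0e] = 0a 16 0a 69 da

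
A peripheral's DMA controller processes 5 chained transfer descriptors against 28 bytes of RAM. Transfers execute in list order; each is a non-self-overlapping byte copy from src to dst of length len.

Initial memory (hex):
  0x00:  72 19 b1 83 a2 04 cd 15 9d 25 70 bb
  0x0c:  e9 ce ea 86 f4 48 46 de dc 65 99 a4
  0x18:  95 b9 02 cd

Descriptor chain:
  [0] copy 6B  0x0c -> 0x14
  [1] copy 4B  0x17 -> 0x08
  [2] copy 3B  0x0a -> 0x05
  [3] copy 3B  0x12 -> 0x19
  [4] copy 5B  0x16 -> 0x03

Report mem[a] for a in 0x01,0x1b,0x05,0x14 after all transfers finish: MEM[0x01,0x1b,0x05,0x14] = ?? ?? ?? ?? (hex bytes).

MEM[0x01,0x1b,0x05,0x14] = 19 e9 f4 e9

D0: mem[0x14..0x19] <- [e9 ce ea 86 f4 48]
D1: mem[0x08..0x0b] <- [86 f4 48 02]
D2: mem[0x05..0x07] <- [48 02 e9]
D3: mem[0x19..0x1b] <- [46 de e9]
D4: mem[0x03..0x07] <- [ea 86 f4 46 de]
query mem[0x01]=0x19, mem[0x1b]=0xe9, mem[0x05]=0xf4, mem[0x14]=0xe9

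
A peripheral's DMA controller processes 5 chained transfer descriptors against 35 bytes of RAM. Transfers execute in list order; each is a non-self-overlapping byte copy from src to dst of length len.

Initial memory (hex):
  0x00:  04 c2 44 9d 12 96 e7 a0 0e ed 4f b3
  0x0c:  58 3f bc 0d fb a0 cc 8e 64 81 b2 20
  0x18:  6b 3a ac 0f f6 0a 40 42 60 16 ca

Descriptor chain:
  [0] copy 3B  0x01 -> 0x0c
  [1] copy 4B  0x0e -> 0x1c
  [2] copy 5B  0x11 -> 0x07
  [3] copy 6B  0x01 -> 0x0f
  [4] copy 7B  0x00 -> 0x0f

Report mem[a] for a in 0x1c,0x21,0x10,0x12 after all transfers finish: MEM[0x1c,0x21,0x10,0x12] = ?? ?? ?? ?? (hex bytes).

MEM[0x1c,0x21,0x10,0x12] = 9d 16 c2 9d

[0] 0x01->0x0c len=3 : c2 44 9d
[1] 0x0e->0x1c len=4 : 9d 0d fb a0
[2] 0x11->0x07 len=5 : a0 cc 8e 64 81
[3] 0x01->0x0f len=6 : c2 44 9d 12 96 e7
[4] 0x00->0x0f len=7 : 04 c2 44 9d 12 96 e7
query mem[0x1c]=0x9d, mem[0x21]=0x16, mem[0x10]=0xc2, mem[0x12]=0x9d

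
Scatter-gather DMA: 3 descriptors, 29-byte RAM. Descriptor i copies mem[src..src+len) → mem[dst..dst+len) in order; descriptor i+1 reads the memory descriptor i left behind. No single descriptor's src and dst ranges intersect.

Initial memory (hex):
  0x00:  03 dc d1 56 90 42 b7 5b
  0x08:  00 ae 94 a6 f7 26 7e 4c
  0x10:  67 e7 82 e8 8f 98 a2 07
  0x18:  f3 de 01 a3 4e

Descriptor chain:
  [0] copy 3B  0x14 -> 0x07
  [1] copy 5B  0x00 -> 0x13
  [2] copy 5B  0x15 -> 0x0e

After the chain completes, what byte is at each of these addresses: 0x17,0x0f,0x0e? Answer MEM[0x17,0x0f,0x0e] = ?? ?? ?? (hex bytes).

MEM[0x17,0x0f,0x0e] = 90 56 d1

#0 dst[0x07+3] := {0x8f,0x98,0xa2}
#1 dst[0x13+5] := {0x03,0xdc,0xd1,0x56,0x90}
#2 dst[0x0e+5] := {0xd1,0x56,0x90,0xf3,0xde}
query mem[0x17]=0x90, mem[0x0f]=0x56, mem[0x0e]=0xd1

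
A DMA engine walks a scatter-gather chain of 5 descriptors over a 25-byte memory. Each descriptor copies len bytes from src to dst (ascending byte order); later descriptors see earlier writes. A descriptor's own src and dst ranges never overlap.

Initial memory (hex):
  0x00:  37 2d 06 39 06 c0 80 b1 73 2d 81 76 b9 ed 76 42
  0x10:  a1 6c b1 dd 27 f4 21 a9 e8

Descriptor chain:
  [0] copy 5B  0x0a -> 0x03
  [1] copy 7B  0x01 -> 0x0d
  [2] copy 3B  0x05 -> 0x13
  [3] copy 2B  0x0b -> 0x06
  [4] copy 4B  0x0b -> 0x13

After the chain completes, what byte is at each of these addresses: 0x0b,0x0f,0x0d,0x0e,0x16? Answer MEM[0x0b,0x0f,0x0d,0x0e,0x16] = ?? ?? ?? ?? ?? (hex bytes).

MEM[0x0b,0x0f,0x0d,0x0e,0x16] = 76 81 2d 06 06

#0 dst[0x03+5] := {0x81,0x76,0xb9,0xed,0x76}
#1 dst[0x0d+7] := {0x2d,0x06,0x81,0x76,0xb9,0xed,0x76}
#2 dst[0x13+3] := {0xb9,0xed,0x76}
#3 dst[0x06+2] := {0x76,0xb9}
#4 dst[0x13+4] := {0x76,0xb9,0x2d,0x06}
query mem[0x0b]=0x76, mem[0x0f]=0x81, mem[0x0d]=0x2d, mem[0x0e]=0x06, mem[0x16]=0x06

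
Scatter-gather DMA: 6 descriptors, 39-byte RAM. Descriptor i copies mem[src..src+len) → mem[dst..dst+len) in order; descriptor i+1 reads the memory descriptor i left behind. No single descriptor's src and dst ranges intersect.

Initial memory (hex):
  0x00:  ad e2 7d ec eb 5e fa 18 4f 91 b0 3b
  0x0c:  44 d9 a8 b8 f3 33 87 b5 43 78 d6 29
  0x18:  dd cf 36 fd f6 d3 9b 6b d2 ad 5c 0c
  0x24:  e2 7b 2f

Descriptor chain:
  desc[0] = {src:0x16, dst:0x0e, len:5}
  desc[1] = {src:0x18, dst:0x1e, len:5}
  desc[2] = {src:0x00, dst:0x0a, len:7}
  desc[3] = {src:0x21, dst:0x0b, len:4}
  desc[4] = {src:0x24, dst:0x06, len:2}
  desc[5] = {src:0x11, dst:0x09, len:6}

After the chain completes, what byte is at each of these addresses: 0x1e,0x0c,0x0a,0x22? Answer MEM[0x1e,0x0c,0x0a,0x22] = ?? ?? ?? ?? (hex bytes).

MEM[0x1e,0x0c,0x0a,0x22] = dd 43 36 f6

  after D0: wrote 5B at 0x0e = d629ddcf36
  after D1: wrote 5B at 0x1e = ddcf36fdf6
  after D2: wrote 7B at 0x0a = ade27deceb5efa
  after D3: wrote 4B at 0x0b = fdf60ce2
  after D4: wrote 2B at 0x06 = e27b
  after D5: wrote 6B at 0x09 = cf36b54378d6
query mem[0x1e]=0xdd, mem[0x0c]=0x43, mem[0x0a]=0x36, mem[0x22]=0xf6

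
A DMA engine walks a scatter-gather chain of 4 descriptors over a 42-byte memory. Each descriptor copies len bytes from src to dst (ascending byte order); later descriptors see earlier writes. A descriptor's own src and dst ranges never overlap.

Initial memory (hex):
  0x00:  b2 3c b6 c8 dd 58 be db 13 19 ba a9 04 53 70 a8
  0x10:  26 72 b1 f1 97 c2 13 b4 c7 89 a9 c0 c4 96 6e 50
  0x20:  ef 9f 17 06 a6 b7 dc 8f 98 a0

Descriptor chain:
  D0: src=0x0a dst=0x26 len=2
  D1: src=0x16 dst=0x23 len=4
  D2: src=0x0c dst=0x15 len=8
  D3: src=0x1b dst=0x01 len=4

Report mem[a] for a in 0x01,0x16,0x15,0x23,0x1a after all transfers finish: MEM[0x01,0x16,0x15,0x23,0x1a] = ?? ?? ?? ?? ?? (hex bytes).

  after D0: wrote 2B at 0x26 = baa9
  after D1: wrote 4B at 0x23 = 13b4c789
  after D2: wrote 8B at 0x15 = 045370a82672b1f1
  after D3: wrote 4B at 0x01 = b1f1966e
query mem[0x01]=0xb1, mem[0x16]=0x53, mem[0x15]=0x04, mem[0x23]=0x13, mem[0x1a]=0x72

MEM[0x01,0x16,0x15,0x23,0x1a] = b1 53 04 13 72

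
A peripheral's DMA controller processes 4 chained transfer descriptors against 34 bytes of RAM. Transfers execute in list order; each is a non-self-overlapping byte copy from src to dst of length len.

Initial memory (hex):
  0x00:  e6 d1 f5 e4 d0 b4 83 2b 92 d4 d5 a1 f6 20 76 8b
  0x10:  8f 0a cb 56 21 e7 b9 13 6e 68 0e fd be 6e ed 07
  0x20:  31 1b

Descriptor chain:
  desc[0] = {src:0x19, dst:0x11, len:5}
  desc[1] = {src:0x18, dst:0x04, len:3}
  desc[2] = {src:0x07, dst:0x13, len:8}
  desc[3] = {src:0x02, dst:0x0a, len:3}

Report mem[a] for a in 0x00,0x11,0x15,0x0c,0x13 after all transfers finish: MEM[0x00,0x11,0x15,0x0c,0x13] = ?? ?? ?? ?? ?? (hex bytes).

#0 dst[0x11+5] := {0x68,0x0e,0xfd,0xbe,0x6e}
#1 dst[0x04+3] := {0x6e,0x68,0x0e}
#2 dst[0x13+8] := {0x2b,0x92,0xd4,0xd5,0xa1,0xf6,0x20,0x76}
#3 dst[0x0a+3] := {0xf5,0xe4,0x6e}
query mem[0x00]=0xe6, mem[0x11]=0x68, mem[0x15]=0xd4, mem[0x0c]=0x6e, mem[0x13]=0x2b

MEM[0x00,0x11,0x15,0x0c,0x13] = e6 68 d4 6e 2b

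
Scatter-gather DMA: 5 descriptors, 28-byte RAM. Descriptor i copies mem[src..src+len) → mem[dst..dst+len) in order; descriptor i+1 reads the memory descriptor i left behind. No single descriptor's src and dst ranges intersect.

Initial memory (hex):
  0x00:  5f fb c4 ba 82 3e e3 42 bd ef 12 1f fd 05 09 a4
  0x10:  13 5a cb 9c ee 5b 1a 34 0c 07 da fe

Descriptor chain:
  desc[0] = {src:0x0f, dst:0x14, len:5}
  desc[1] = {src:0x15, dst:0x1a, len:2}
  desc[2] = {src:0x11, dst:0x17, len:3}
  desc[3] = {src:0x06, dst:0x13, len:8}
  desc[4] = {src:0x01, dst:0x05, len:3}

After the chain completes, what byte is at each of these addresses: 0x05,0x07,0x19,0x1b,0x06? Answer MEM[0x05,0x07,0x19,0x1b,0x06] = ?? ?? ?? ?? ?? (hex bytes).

[0] 0x0f->0x14 len=5 : a4 13 5a cb 9c
[1] 0x15->0x1a len=2 : 13 5a
[2] 0x11->0x17 len=3 : 5a cb 9c
[3] 0x06->0x13 len=8 : e3 42 bd ef 12 1f fd 05
[4] 0x01->0x05 len=3 : fb c4 ba
query mem[0x05]=0xfb, mem[0x07]=0xba, mem[0x19]=0xfd, mem[0x1b]=0x5a, mem[0x06]=0xc4

MEM[0x05,0x07,0x19,0x1b,0x06] = fb ba fd 5a c4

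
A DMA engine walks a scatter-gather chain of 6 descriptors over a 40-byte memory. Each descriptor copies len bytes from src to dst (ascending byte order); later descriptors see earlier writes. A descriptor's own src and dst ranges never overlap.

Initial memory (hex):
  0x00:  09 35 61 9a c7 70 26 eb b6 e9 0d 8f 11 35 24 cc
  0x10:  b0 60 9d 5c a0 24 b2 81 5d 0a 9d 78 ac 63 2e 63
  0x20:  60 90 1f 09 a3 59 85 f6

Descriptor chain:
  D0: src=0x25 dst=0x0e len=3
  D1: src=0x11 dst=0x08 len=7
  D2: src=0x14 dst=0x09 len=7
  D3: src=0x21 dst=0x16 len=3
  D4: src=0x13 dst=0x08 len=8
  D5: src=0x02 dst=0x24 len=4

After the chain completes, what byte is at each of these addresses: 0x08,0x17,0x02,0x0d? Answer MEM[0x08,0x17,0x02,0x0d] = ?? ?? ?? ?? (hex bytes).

MEM[0x08,0x17,0x02,0x0d] = 5c 1f 61 09

  after D0: wrote 3B at 0x0e = 5985f6
  after D1: wrote 7B at 0x08 = 609d5ca024b281
  after D2: wrote 7B at 0x09 = a024b2815d0a9d
  after D3: wrote 3B at 0x16 = 901f09
  after D4: wrote 8B at 0x08 = 5ca024901f090a9d
  after D5: wrote 4B at 0x24 = 619ac770
query mem[0x08]=0x5c, mem[0x17]=0x1f, mem[0x02]=0x61, mem[0x0d]=0x09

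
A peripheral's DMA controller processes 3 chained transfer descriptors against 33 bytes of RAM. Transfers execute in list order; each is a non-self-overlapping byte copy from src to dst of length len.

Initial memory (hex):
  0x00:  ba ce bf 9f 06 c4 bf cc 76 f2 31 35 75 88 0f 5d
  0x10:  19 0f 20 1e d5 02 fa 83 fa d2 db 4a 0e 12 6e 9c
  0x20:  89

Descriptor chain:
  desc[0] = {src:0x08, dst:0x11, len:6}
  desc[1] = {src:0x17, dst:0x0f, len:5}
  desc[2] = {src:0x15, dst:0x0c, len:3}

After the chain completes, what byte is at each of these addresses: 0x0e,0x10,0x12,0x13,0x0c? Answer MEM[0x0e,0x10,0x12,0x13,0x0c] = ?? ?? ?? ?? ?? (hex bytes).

MEM[0x0e,0x10,0x12,0x13,0x0c] = 83 fa db 4a 75

#0 dst[0x11+6] := {0x76,0xf2,0x31,0x35,0x75,0x88}
#1 dst[0x0f+5] := {0x83,0xfa,0xd2,0xdb,0x4a}
#2 dst[0x0c+3] := {0x75,0x88,0x83}
query mem[0x0e]=0x83, mem[0x10]=0xfa, mem[0x12]=0xdb, mem[0x13]=0x4a, mem[0x0c]=0x75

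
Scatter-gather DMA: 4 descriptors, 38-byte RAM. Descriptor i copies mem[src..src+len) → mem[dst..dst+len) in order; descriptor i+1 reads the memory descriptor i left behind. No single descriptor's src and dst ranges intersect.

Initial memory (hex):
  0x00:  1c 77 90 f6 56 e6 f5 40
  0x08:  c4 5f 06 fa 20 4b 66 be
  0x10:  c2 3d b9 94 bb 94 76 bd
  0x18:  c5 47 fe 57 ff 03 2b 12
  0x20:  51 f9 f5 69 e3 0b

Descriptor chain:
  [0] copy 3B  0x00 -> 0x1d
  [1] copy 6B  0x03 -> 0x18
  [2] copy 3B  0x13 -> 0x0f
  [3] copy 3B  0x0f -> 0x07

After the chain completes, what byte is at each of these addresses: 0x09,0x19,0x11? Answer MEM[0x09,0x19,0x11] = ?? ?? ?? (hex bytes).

#0 dst[0x1d+3] := {0x1c,0x77,0x90}
#1 dst[0x18+6] := {0xf6,0x56,0xe6,0xf5,0x40,0xc4}
#2 dst[0x0f+3] := {0x94,0xbb,0x94}
#3 dst[0x07+3] := {0x94,0xbb,0x94}
query mem[0x09]=0x94, mem[0x19]=0x56, mem[0x11]=0x94

MEM[0x09,0x19,0x11] = 94 56 94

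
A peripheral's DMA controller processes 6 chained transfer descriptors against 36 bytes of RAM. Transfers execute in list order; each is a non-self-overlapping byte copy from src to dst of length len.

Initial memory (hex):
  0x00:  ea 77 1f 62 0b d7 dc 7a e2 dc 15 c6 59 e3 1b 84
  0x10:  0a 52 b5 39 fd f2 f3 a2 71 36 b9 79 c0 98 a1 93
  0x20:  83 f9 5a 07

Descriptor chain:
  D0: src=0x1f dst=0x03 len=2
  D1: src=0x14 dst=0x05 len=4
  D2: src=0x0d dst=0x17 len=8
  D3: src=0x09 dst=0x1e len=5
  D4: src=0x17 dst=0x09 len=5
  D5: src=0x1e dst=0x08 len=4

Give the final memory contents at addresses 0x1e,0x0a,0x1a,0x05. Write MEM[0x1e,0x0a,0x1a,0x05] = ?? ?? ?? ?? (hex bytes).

D0: mem[0x03..0x04] <- [93 83]
D1: mem[0x05..0x08] <- [fd f2 f3 a2]
D2: mem[0x17..0x1e] <- [e3 1b 84 0a 52 b5 39 fd]
D3: mem[0x1e..0x22] <- [dc 15 c6 59 e3]
D4: mem[0x09..0x0d] <- [e3 1b 84 0a 52]
D5: mem[0x08..0x0b] <- [dc 15 c6 59]
query mem[0x1e]=0xdc, mem[0x0a]=0xc6, mem[0x1a]=0x0a, mem[0x05]=0xfd

MEM[0x1e,0x0a,0x1a,0x05] = dc c6 0a fd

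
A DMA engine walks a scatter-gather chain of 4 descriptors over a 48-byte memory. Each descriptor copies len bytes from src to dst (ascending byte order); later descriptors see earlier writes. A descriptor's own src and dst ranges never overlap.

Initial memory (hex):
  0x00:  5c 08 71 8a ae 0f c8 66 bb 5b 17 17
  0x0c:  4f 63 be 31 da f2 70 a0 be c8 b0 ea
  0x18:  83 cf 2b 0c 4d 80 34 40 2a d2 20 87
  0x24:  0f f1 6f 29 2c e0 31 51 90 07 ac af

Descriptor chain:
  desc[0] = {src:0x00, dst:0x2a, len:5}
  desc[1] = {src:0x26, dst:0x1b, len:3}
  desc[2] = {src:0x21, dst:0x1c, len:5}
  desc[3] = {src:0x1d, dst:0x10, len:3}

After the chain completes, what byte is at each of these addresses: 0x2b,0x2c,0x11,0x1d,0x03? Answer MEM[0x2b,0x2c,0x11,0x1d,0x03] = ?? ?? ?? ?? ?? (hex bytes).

MEM[0x2b,0x2c,0x11,0x1d,0x03] = 08 71 87 20 8a

#0 dst[0x2a+5] := {0x5c,0x08,0x71,0x8a,0xae}
#1 dst[0x1b+3] := {0x6f,0x29,0x2c}
#2 dst[0x1c+5] := {0xd2,0x20,0x87,0x0f,0xf1}
#3 dst[0x10+3] := {0x20,0x87,0x0f}
query mem[0x2b]=0x08, mem[0x2c]=0x71, mem[0x11]=0x87, mem[0x1d]=0x20, mem[0x03]=0x8a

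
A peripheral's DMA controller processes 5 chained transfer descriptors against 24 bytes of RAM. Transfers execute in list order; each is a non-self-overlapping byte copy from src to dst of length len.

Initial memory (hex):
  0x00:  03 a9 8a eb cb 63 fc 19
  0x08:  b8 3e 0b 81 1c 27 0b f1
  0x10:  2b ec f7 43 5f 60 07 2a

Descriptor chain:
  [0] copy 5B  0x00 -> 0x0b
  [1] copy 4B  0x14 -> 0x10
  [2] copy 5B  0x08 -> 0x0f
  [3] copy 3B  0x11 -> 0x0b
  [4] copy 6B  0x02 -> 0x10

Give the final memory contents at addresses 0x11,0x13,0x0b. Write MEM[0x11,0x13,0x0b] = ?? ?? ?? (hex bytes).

#0 dst[0x0b+5] := {0x03,0xa9,0x8a,0xeb,0xcb}
#1 dst[0x10+4] := {0x5f,0x60,0x07,0x2a}
#2 dst[0x0f+5] := {0xb8,0x3e,0x0b,0x03,0xa9}
#3 dst[0x0b+3] := {0x0b,0x03,0xa9}
#4 dst[0x10+6] := {0x8a,0xeb,0xcb,0x63,0xfc,0x19}
query mem[0x11]=0xeb, mem[0x13]=0x63, mem[0x0b]=0x0b

MEM[0x11,0x13,0x0b] = eb 63 0b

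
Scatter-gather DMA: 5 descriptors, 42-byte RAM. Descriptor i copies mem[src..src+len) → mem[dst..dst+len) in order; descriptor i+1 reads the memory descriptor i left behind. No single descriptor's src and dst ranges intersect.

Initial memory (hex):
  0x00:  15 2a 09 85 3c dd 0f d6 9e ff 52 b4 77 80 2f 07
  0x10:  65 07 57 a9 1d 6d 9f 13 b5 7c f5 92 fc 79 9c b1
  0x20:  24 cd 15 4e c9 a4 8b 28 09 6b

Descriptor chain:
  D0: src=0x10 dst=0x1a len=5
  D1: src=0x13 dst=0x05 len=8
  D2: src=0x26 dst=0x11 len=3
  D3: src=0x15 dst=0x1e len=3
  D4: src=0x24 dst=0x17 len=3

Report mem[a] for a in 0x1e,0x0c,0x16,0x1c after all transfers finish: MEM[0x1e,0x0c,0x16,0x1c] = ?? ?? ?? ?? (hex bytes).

MEM[0x1e,0x0c,0x16,0x1c] = 6d 65 9f 57

#0 dst[0x1a+5] := {0x65,0x07,0x57,0xa9,0x1d}
#1 dst[0x05+8] := {0xa9,0x1d,0x6d,0x9f,0x13,0xb5,0x7c,0x65}
#2 dst[0x11+3] := {0x8b,0x28,0x09}
#3 dst[0x1e+3] := {0x6d,0x9f,0x13}
#4 dst[0x17+3] := {0xc9,0xa4,0x8b}
query mem[0x1e]=0x6d, mem[0x0c]=0x65, mem[0x16]=0x9f, mem[0x1c]=0x57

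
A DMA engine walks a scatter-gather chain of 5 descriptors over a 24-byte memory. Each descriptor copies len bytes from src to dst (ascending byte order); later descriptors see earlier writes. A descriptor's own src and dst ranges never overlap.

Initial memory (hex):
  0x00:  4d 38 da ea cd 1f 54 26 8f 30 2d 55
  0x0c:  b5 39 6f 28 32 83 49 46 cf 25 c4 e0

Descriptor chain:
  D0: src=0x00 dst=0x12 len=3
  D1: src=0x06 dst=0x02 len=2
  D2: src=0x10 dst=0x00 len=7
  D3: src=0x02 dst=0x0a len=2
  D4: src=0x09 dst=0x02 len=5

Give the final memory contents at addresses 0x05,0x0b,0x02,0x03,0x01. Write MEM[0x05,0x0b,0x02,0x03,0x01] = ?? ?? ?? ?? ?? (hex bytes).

MEM[0x05,0x0b,0x02,0x03,0x01] = b5 38 30 4d 83

  after D0: wrote 3B at 0x12 = 4d38da
  after D1: wrote 2B at 0x02 = 5426
  after D2: wrote 7B at 0x00 = 32834d38da25c4
  after D3: wrote 2B at 0x0a = 4d38
  after D4: wrote 5B at 0x02 = 304d38b539
query mem[0x05]=0xb5, mem[0x0b]=0x38, mem[0x02]=0x30, mem[0x03]=0x4d, mem[0x01]=0x83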